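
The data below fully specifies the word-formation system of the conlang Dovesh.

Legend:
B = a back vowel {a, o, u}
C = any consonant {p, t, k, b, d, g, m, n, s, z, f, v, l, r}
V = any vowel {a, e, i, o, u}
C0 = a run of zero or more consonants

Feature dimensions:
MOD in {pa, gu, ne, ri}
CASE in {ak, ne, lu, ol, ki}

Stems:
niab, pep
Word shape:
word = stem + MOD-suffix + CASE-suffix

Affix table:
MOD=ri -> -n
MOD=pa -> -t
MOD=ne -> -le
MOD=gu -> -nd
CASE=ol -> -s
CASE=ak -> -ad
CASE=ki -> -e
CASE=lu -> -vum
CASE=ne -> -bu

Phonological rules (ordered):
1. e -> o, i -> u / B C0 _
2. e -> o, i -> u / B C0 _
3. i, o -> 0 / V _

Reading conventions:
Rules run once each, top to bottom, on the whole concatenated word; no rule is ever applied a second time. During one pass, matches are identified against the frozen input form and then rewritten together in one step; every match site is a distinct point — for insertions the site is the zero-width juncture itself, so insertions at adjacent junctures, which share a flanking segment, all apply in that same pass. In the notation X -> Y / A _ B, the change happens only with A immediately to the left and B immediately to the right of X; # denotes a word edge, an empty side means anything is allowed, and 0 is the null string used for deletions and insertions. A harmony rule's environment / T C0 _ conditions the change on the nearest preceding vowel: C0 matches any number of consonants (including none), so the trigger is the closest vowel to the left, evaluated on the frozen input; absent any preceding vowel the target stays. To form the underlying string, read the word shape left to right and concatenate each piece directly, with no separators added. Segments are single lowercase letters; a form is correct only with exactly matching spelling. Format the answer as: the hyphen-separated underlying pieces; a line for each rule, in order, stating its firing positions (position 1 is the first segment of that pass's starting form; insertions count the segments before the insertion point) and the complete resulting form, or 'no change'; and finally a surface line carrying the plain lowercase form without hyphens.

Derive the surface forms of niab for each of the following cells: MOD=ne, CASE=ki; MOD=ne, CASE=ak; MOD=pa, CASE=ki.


cell MOD=ne, CASE=ki:
underlying: niab-le-e
1. e -> o, i -> u / B C0 _: fires at position(s) 6: niabloe
2. e -> o, i -> u / B C0 _: fires at position(s) 7: niabloo
3. i, o -> 0 / V _: fires at position(s) 7: niablo
surface: niablo

cell MOD=ne, CASE=ak:
underlying: niab-le-ad
1. e -> o, i -> u / B C0 _: fires at position(s) 6: niabload
2. e -> o, i -> u / B C0 _: no change
3. i, o -> 0 / V _: no change
surface: niabload

cell MOD=pa, CASE=ki:
underlying: niab-t-e
1. e -> o, i -> u / B C0 _: fires at position(s) 6: niabto
2. e -> o, i -> u / B C0 _: no change
3. i, o -> 0 / V _: no change
surface: niabto


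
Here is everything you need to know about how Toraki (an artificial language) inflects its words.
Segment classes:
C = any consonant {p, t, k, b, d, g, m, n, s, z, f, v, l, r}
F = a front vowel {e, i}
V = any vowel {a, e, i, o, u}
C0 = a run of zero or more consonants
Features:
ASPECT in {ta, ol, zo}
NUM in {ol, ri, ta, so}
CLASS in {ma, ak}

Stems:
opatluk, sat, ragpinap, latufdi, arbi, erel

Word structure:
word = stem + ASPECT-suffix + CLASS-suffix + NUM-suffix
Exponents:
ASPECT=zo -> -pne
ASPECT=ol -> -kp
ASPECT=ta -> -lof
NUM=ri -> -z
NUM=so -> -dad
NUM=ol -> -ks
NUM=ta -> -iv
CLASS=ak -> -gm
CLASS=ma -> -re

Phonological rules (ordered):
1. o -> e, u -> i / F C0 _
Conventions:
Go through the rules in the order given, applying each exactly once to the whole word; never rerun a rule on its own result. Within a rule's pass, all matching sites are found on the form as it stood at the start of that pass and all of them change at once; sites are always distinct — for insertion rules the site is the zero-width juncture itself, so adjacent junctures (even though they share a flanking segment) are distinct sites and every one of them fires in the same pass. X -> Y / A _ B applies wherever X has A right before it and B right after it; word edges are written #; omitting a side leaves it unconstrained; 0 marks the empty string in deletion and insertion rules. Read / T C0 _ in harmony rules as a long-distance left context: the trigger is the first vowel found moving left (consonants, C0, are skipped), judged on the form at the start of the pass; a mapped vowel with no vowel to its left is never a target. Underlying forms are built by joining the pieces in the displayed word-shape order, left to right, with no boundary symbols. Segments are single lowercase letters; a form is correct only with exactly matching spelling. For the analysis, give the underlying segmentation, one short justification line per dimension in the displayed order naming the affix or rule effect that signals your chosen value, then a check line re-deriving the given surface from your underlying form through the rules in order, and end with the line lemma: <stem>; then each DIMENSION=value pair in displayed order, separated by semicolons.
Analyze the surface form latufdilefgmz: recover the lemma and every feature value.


underlying: latufdi-lof-gm-z
ASPECT=ta - signalled by the affix -lof
NUM=ri - signalled by the affix -z
CLASS=ak - signalled by the affix -gm
check: latufdilofgmz -> latufdilefgmz
lemma: latufdi; ASPECT=ta; NUM=ri; CLASS=ak


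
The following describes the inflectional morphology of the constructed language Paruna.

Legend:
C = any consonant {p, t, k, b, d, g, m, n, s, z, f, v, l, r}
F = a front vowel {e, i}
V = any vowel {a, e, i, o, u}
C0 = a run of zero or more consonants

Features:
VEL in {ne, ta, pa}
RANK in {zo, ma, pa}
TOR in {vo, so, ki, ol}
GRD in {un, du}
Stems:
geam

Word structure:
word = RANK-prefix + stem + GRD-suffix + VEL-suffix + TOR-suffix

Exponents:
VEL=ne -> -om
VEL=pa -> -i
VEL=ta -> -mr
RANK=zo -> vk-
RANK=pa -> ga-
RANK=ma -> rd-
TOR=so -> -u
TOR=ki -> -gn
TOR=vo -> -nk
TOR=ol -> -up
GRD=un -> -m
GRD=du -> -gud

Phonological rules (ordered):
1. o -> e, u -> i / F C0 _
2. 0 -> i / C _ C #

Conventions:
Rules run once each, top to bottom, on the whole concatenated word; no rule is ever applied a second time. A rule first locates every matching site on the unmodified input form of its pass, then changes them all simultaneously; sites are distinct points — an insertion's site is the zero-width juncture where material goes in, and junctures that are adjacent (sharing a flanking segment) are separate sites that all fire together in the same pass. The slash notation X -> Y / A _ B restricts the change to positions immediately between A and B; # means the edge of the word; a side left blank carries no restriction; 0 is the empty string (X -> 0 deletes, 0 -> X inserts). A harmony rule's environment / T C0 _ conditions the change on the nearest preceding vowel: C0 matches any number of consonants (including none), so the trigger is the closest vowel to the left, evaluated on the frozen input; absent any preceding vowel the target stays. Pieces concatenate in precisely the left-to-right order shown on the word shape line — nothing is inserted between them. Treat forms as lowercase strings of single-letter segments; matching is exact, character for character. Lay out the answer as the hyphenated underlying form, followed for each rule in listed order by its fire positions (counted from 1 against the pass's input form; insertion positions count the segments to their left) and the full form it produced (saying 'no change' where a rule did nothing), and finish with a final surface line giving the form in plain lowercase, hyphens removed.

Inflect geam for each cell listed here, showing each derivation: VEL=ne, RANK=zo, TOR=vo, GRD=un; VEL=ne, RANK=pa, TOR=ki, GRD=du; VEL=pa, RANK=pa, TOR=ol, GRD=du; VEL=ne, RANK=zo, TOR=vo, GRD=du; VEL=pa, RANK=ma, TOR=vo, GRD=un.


cell VEL=ne, RANK=zo, TOR=vo, GRD=un:
underlying: vk-geam-m-om-nk
1. o -> e, u -> i / F C0 _: no change
2. 0 -> i / C _ C #: inserts after position(s) 10: vkgeammomnik
surface: vkgeammomnik

cell VEL=ne, RANK=pa, TOR=ki, GRD=du:
underlying: ga-geam-gud-om-gn
1. o -> e, u -> i / F C0 _: no change
2. 0 -> i / C _ C #: inserts after position(s) 12: gageamgudomgin
surface: gageamgudomgin

cell VEL=pa, RANK=pa, TOR=ol, GRD=du:
underlying: ga-geam-gud-i-up
1. o -> e, u -> i / F C0 _: fires at position(s) 11: gageamgudiip
2. 0 -> i / C _ C #: no change
surface: gageamgudiip

cell VEL=ne, RANK=zo, TOR=vo, GRD=du:
underlying: vk-geam-gud-om-nk
1. o -> e, u -> i / F C0 _: no change
2. 0 -> i / C _ C #: inserts after position(s) 12: vkgeamgudomnik
surface: vkgeamgudomnik

cell VEL=pa, RANK=ma, TOR=vo, GRD=un:
underlying: rd-geam-m-i-nk
1. o -> e, u -> i / F C0 _: no change
2. 0 -> i / C _ C #: inserts after position(s) 9: rdgeamminik
surface: rdgeamminik


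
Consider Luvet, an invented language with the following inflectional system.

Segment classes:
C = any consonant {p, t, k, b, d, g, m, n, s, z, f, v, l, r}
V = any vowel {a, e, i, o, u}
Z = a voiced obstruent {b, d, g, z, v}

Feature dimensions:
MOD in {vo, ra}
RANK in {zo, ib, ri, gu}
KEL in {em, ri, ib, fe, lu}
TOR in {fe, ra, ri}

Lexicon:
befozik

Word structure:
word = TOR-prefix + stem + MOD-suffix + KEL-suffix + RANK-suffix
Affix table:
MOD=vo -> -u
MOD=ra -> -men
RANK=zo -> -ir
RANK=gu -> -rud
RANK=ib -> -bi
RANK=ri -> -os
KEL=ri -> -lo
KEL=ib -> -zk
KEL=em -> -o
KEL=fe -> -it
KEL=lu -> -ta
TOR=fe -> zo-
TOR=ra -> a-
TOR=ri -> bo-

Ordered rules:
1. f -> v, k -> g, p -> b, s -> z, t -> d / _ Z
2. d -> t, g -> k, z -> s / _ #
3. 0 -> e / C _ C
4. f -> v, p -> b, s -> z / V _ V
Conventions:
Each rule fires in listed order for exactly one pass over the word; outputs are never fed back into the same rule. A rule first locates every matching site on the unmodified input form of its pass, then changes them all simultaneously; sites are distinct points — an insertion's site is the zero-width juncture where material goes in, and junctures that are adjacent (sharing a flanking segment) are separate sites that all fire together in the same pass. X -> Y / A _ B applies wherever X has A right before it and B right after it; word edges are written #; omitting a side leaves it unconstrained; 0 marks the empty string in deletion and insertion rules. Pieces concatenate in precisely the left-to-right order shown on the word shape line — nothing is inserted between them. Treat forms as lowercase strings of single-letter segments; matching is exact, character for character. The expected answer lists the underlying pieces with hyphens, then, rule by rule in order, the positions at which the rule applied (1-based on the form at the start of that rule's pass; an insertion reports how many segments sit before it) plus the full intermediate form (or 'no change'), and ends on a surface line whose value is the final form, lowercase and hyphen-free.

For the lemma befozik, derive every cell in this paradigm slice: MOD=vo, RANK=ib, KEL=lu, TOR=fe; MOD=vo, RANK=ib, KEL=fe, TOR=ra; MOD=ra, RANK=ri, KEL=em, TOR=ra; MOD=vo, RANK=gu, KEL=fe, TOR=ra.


cell MOD=vo, RANK=ib, KEL=lu, TOR=fe:
underlying: zo-befozik-u-ta-bi
1. f -> v, k -> g, p -> b, s -> z, t -> d / _ Z: no change
2. d -> t, g -> k, z -> s / _ #: no change
3. 0 -> e / C _ C: no change
4. f -> v, p -> b, s -> z / V _ V: fires at position(s) 5: zobevozikutabi
surface: zobevozikutabi

cell MOD=vo, RANK=ib, KEL=fe, TOR=ra:
underlying: a-befozik-u-it-bi
1. f -> v, k -> g, p -> b, s -> z, t -> d / _ Z: fires at position(s) 11: abefozikuidbi
2. d -> t, g -> k, z -> s / _ #: no change
3. 0 -> e / C _ C: inserts after position(s) 11: abefozikuidebi
4. f -> v, p -> b, s -> z / V _ V: fires at position(s) 4: abevozikuidebi
surface: abevozikuidebi

cell MOD=ra, RANK=ri, KEL=em, TOR=ra:
underlying: a-befozik-men-o-os
1. f -> v, k -> g, p -> b, s -> z, t -> d / _ Z: no change
2. d -> t, g -> k, z -> s / _ #: no change
3. 0 -> e / C _ C: inserts after position(s) 8: abefozikemenoos
4. f -> v, p -> b, s -> z / V _ V: fires at position(s) 4: abevozikemenoos
surface: abevozikemenoos

cell MOD=vo, RANK=gu, KEL=fe, TOR=ra:
underlying: a-befozik-u-it-rud
1. f -> v, k -> g, p -> b, s -> z, t -> d / _ Z: no change
2. d -> t, g -> k, z -> s / _ #: fires at position(s) 14: abefozikuitrut
3. 0 -> e / C _ C: inserts after position(s) 11: abefozikuiterut
4. f -> v, p -> b, s -> z / V _ V: fires at position(s) 4: abevozikuiterut
surface: abevozikuiterut


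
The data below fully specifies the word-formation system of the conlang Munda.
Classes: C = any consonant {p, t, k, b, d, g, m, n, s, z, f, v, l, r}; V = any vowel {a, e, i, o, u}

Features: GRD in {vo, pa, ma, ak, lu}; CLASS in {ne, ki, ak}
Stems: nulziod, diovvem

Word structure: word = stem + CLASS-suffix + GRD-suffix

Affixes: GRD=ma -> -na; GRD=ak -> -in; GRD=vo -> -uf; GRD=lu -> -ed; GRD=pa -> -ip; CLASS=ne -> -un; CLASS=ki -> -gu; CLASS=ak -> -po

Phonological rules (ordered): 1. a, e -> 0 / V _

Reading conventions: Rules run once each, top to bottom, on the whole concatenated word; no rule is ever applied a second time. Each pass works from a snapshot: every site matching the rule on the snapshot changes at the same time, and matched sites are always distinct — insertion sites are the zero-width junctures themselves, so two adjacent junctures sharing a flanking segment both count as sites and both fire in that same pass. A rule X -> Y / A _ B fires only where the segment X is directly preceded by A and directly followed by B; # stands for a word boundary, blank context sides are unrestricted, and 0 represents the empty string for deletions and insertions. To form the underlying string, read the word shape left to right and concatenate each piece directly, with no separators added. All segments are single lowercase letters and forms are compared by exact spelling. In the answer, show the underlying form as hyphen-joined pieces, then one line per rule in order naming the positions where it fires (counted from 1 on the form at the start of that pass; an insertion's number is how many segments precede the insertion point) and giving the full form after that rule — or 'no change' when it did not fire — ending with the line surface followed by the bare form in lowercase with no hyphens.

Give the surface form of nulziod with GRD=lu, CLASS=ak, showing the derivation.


underlying: nulziod-po-ed
1. a, e -> 0 / V _: fires at position(s) 10: nulziodpod
surface: nulziodpod


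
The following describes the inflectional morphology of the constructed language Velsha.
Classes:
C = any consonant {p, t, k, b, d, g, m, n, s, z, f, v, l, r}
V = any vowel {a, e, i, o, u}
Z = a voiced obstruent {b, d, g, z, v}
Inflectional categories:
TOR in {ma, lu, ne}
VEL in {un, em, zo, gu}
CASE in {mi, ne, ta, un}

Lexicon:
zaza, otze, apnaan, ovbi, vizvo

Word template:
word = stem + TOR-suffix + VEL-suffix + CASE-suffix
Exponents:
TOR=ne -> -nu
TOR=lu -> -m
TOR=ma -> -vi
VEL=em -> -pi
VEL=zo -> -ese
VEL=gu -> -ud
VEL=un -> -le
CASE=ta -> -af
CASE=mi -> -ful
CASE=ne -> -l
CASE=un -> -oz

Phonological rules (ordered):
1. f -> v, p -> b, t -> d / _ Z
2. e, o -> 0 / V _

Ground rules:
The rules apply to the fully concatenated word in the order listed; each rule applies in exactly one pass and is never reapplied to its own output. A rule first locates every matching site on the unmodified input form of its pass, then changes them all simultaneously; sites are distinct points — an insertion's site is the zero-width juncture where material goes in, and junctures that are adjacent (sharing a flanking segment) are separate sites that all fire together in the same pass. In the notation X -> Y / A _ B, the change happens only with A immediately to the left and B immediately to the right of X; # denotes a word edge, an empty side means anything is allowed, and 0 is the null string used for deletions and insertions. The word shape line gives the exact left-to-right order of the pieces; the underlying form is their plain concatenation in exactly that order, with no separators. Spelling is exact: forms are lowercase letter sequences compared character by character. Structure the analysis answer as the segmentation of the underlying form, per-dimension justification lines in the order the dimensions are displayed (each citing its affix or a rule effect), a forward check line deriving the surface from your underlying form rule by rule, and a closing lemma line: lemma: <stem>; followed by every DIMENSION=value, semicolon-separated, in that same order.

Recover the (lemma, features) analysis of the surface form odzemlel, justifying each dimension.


underlying: otze-m-le-l
TOR=lu - signalled by the affix -m
VEL=un - signalled by the affix -le
CASE=ne - signalled by the affix -l
check: otzemlel -> odzemlel -> odzemlel
lemma: otze; TOR=lu; VEL=un; CASE=ne


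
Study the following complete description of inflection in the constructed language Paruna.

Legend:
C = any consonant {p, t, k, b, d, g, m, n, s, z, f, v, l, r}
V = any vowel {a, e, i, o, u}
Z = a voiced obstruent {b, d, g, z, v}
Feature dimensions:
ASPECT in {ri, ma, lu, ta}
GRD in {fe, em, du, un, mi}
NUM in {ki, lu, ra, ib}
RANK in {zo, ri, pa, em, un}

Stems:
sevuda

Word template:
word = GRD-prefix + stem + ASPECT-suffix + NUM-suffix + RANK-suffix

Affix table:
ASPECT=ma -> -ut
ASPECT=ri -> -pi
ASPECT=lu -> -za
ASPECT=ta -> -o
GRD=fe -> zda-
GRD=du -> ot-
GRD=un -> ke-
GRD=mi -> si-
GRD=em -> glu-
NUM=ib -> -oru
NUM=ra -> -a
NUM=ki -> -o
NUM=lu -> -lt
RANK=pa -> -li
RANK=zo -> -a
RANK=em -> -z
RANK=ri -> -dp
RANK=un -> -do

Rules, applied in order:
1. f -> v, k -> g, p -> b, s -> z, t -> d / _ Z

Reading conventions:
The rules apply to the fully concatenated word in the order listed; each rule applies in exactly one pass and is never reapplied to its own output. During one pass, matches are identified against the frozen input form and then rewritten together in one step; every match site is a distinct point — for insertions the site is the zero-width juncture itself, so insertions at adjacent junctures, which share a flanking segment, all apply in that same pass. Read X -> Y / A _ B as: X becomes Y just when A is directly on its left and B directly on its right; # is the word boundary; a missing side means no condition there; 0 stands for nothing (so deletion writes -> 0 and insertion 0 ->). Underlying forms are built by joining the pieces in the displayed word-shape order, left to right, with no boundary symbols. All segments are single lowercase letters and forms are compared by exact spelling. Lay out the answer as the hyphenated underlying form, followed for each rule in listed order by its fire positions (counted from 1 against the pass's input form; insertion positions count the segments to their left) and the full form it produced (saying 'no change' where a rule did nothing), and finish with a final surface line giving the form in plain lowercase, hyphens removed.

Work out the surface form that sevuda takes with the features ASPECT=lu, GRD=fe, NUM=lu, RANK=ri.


underlying: zda-sevuda-za-lt-dp
1. f -> v, k -> g, p -> b, s -> z, t -> d / _ Z: fires at position(s) 13: zdasevudazalddp
surface: zdasevudazalddp


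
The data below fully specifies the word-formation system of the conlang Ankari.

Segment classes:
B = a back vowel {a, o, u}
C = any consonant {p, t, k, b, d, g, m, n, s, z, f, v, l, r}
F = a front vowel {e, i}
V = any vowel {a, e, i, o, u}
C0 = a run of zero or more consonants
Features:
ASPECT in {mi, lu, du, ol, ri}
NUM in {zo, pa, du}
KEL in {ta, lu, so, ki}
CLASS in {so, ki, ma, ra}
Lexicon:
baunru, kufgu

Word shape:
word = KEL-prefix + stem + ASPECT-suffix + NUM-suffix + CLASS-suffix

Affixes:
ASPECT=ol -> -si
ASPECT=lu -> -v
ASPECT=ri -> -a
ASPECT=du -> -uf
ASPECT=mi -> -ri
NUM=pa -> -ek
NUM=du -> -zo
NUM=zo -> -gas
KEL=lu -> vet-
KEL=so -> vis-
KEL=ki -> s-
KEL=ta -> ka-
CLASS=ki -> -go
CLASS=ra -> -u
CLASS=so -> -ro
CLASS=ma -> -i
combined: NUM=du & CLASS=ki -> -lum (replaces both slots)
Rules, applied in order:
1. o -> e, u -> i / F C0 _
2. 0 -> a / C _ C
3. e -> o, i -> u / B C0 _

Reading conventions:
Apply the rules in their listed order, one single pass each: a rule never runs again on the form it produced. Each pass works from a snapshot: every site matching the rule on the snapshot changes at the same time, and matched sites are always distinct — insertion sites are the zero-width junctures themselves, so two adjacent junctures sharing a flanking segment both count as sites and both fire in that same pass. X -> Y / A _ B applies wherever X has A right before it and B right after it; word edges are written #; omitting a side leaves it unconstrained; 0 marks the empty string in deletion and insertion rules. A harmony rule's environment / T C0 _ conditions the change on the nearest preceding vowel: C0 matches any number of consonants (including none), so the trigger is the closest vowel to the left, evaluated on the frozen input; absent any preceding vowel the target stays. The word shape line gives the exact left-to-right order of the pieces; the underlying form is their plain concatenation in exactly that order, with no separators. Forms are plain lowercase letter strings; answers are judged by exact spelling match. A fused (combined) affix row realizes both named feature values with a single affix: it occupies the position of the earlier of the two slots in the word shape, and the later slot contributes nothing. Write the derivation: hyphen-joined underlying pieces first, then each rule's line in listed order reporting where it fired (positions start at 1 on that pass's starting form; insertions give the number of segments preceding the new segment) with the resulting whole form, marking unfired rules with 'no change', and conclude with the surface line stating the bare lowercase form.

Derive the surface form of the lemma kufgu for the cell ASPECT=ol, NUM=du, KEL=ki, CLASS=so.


underlying: s-kufgu-si-zo-ro
1. o -> e, u -> i / F C0 _: fires at position(s) 10: skufgusizero
2. 0 -> a / C _ C: inserts after position(s) 1, 4: sakufagusizero
3. e -> o, i -> u / B C0 _: fires at position(s) 10: sakufagusuzero
surface: sakufagusuzero


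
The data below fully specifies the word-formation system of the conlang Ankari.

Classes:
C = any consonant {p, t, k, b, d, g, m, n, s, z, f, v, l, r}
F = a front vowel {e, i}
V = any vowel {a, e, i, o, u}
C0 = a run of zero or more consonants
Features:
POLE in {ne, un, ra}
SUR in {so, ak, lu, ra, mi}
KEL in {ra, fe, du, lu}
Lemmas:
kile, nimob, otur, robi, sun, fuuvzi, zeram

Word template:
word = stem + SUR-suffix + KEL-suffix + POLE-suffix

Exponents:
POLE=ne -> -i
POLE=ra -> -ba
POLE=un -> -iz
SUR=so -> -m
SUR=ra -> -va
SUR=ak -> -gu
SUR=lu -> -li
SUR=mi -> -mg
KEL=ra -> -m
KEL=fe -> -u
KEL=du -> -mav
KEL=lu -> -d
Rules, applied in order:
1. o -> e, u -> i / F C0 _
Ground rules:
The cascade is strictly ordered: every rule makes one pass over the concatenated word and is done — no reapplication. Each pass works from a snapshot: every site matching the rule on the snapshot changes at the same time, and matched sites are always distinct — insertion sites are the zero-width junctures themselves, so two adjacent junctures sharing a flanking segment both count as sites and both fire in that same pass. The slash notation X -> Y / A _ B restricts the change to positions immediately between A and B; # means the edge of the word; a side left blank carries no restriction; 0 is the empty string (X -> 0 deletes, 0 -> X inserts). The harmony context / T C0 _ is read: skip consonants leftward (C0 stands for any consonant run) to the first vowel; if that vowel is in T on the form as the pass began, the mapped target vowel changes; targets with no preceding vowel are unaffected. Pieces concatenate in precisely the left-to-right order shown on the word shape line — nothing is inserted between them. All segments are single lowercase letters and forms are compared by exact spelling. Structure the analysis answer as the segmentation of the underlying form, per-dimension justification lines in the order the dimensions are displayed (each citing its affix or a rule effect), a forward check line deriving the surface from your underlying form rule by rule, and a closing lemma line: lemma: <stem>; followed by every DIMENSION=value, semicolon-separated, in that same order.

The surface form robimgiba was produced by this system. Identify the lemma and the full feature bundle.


underlying: robi-mg-u-ba
POLE=ra - signalled by the affix -ba
SUR=mi - signalled by the affix -mg
KEL=fe - signalled by the affix -u
check: robimguba -> robimgiba
lemma: robi; POLE=ra; SUR=mi; KEL=fe


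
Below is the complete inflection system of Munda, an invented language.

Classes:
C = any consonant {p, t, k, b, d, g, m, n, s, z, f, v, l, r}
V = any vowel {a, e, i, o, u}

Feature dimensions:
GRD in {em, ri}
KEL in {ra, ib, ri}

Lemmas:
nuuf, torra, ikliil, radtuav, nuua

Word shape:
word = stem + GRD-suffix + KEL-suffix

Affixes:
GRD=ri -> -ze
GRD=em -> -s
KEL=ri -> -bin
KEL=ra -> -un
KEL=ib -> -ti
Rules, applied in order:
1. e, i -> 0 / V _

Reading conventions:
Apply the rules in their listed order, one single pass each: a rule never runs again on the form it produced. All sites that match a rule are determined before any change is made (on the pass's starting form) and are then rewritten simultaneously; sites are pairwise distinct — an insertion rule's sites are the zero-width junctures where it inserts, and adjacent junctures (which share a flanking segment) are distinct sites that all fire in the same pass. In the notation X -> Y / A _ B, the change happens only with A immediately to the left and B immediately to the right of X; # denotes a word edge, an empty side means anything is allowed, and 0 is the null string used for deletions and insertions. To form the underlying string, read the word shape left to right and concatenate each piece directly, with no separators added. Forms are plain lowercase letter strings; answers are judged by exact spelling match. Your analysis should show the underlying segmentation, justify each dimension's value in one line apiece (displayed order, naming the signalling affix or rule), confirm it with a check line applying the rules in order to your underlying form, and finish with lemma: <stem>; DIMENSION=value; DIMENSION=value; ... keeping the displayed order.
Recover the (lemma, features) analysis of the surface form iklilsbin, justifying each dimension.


underlying: ikliil-s-bin
GRD=em - signalled by the affix -s
KEL=ri - signalled by the affix -bin
check: ikliilsbin -> iklilsbin
lemma: ikliil; GRD=em; KEL=ri


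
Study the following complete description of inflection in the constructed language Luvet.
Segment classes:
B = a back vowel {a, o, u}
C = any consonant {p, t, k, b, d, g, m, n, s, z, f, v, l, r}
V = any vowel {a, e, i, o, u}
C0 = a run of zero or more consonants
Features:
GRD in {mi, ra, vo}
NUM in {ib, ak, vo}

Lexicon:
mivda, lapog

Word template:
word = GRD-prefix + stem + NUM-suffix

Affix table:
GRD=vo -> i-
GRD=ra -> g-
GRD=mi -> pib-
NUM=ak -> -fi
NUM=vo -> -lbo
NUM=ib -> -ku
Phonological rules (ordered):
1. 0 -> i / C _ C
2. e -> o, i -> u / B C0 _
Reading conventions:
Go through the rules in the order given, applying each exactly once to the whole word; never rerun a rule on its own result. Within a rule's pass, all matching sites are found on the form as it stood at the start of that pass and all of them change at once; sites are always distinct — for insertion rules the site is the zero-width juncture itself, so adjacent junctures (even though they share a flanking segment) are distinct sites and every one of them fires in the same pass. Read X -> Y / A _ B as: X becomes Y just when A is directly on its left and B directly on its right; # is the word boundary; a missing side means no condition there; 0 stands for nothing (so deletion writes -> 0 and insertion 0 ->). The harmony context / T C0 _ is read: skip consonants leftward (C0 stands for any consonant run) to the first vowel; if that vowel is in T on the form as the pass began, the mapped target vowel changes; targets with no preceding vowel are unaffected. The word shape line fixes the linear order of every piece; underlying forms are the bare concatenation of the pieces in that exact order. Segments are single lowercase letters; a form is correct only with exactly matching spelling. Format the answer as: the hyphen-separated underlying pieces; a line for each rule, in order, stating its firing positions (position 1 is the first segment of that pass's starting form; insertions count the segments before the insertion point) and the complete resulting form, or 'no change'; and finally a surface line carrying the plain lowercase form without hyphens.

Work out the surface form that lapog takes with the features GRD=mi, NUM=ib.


underlying: pib-lapog-ku
1. 0 -> i / C _ C: inserts after position(s) 3, 8: pibilapogiku
2. e -> o, i -> u / B C0 _: fires at position(s) 10: pibilapoguku
surface: pibilapoguku


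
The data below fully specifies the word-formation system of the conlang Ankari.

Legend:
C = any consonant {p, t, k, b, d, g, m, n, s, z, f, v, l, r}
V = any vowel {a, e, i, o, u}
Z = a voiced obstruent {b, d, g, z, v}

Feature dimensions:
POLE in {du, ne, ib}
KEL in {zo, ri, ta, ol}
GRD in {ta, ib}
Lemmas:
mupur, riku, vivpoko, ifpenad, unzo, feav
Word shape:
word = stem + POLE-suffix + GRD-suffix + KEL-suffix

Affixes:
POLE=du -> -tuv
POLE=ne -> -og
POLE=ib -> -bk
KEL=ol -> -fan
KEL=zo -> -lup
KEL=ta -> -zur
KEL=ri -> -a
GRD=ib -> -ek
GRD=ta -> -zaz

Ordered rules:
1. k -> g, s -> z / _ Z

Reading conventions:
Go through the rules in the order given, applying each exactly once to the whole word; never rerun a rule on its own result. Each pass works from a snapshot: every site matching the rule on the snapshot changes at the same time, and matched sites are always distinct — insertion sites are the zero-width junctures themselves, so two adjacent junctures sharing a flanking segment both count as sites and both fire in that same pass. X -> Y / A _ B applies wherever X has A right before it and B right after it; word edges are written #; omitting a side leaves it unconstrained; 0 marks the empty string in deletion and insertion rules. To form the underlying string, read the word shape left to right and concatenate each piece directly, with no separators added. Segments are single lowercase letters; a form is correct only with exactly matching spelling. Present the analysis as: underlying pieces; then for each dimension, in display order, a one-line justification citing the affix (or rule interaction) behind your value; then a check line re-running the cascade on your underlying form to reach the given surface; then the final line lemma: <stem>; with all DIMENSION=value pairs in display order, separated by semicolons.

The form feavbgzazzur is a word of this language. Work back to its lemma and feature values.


underlying: feav-bk-zaz-zur
POLE=ib - signalled by the affix -bk
KEL=ta - signalled by the affix -zur
GRD=ta - signalled by the affix -zaz
check: feavbkzazzur -> feavbgzazzur
lemma: feav; POLE=ib; KEL=ta; GRD=ta


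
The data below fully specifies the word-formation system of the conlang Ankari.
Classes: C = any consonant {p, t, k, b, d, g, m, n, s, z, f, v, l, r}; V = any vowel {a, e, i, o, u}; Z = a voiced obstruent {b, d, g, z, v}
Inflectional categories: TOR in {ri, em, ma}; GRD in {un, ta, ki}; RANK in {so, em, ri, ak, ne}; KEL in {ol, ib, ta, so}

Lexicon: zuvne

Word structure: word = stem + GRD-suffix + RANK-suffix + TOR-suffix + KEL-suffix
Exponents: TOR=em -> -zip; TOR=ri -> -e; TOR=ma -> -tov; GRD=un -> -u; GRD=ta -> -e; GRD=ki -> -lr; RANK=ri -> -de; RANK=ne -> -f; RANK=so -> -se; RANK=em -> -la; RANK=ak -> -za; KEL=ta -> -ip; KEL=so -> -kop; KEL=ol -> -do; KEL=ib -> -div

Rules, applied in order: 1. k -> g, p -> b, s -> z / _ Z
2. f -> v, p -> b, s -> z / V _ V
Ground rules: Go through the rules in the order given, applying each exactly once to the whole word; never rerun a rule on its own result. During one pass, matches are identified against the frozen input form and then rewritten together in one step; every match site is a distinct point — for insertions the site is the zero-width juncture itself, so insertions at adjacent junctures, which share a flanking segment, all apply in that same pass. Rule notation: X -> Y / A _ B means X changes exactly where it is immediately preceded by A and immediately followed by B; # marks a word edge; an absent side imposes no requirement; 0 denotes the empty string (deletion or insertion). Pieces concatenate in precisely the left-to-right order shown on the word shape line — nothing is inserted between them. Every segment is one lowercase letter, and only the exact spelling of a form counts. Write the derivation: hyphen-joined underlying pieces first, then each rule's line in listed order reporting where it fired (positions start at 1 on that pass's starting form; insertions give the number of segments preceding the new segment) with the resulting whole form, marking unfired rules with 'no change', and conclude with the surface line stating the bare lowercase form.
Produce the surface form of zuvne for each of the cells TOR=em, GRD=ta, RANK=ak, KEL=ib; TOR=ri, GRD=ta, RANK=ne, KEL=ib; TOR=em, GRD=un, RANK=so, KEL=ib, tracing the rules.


cell TOR=em, GRD=ta, RANK=ak, KEL=ib:
underlying: zuvne-e-za-zip-div
1. k -> g, p -> b, s -> z / _ Z: fires at position(s) 11: zuvneezazibdiv
2. f -> v, p -> b, s -> z / V _ V: no change
surface: zuvneezazibdiv

cell TOR=ri, GRD=ta, RANK=ne, KEL=ib:
underlying: zuvne-e-f-e-div
1. k -> g, p -> b, s -> z / _ Z: no change
2. f -> v, p -> b, s -> z / V _ V: fires at position(s) 7: zuvneevediv
surface: zuvneevediv

cell TOR=em, GRD=un, RANK=so, KEL=ib:
underlying: zuvne-u-se-zip-div
1. k -> g, p -> b, s -> z / _ Z: fires at position(s) 11: zuvneusezibdiv
2. f -> v, p -> b, s -> z / V _ V: fires at position(s) 7: zuvneuzezibdiv
surface: zuvneuzezibdiv


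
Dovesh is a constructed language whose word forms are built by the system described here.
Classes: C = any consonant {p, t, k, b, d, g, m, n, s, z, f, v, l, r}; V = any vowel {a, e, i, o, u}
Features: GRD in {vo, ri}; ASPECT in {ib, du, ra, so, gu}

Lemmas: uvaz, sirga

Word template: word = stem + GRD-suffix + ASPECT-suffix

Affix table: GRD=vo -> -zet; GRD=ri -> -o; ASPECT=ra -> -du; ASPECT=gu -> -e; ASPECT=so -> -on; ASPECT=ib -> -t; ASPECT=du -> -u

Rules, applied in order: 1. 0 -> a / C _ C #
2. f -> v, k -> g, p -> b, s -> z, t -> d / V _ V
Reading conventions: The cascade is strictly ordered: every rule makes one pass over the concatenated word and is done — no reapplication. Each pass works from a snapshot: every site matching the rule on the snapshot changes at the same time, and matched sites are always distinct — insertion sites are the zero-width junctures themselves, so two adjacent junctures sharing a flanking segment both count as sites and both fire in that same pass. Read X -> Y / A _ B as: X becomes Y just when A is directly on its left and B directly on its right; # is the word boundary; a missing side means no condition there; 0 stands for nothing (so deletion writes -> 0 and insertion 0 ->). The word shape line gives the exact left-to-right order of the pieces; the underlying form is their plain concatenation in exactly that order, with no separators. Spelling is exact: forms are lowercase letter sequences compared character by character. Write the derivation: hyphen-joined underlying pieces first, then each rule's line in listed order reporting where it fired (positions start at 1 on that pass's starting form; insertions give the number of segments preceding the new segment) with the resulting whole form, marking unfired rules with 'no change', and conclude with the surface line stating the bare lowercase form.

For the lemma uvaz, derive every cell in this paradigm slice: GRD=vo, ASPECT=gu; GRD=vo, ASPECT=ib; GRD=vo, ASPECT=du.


cell GRD=vo, ASPECT=gu:
underlying: uvaz-zet-e
1. 0 -> a / C _ C #: no change
2. f -> v, k -> g, p -> b, s -> z, t -> d / V _ V: fires at position(s) 7: uvazzede
surface: uvazzede

cell GRD=vo, ASPECT=ib:
underlying: uvaz-zet-t
1. 0 -> a / C _ C #: inserts after position(s) 7: uvazzetat
2. f -> v, k -> g, p -> b, s -> z, t -> d / V _ V: fires at position(s) 7: uvazzedat
surface: uvazzedat

cell GRD=vo, ASPECT=du:
underlying: uvaz-zet-u
1. 0 -> a / C _ C #: no change
2. f -> v, k -> g, p -> b, s -> z, t -> d / V _ V: fires at position(s) 7: uvazzedu
surface: uvazzedu


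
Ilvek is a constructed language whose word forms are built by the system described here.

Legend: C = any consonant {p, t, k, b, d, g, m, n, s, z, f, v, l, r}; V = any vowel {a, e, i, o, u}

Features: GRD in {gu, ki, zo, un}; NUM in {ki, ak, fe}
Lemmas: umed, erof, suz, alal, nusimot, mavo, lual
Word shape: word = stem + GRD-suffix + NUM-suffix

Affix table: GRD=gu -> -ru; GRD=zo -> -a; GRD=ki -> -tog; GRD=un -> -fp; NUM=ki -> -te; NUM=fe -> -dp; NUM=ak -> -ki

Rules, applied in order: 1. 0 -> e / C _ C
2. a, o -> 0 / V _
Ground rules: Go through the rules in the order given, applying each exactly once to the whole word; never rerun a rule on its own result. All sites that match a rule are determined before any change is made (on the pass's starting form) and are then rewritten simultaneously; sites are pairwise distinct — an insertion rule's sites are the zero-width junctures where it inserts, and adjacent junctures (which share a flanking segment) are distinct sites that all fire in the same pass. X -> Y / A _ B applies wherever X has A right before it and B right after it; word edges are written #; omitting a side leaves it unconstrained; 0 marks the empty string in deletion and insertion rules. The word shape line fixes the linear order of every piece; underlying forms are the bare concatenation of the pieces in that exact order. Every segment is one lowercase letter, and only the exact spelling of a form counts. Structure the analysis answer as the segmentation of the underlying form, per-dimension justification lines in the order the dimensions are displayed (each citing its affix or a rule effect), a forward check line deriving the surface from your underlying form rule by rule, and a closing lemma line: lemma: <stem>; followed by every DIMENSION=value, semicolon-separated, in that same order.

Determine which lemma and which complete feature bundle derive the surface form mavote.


underlying: mavo-a-te
GRD=zo - signalled by the affix -a
NUM=ki - signalled by the affix -te
check: mavoate -> mavoate -> mavote
lemma: mavo; GRD=zo; NUM=ki


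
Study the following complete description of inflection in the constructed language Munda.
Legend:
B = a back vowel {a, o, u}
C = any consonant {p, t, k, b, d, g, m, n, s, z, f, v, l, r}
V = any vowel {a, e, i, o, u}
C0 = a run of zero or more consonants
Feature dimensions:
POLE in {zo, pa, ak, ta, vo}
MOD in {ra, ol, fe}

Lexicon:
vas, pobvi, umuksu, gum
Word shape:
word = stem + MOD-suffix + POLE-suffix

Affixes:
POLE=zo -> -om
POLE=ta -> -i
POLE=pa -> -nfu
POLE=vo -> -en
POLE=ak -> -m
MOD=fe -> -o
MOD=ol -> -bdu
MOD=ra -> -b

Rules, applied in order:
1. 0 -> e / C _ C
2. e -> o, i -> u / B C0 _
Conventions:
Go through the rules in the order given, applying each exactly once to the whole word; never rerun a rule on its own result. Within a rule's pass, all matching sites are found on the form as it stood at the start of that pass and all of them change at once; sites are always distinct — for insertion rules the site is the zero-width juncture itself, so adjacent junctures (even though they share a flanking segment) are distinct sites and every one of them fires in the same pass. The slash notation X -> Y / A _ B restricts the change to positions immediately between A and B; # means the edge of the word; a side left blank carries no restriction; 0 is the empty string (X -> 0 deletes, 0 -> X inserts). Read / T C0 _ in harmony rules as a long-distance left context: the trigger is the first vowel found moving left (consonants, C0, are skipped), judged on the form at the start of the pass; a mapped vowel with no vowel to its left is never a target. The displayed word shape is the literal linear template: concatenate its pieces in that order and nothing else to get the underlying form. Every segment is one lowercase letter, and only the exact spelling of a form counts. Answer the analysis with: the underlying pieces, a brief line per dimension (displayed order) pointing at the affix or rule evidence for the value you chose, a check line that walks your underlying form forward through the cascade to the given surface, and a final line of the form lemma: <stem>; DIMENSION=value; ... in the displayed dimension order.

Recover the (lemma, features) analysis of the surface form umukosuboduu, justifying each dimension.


underlying: umuksu-bdu-i
POLE=ta - signalled by the affix -i
MOD=ol - signalled by the affix -bdu
check: umuksubdui -> umukesubedui -> umukosuboduu
lemma: umuksu; POLE=ta; MOD=ol
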